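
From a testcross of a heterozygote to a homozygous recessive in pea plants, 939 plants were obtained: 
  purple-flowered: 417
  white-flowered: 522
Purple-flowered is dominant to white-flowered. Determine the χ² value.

11.741

A testcross of a heterozygote (Aa × aa) gives a 1:1 phenotypic ratio.
Expected counts for N = 939 under a 1:1 ratio (total parts = 2):
  purple-flowered: 939 × 1/2 = 469.5
  white-flowered: 939 × 1/2 = 469.5
χ² = Σ (O − E)² / E
  purple-flowered: (417 − 469.5)² / 469.5 = 5.8706
  white-flowered: (522 − 469.5)² / 469.5 = 5.8706
χ² = 5.8706 + 5.8706 = 11.7412 ≈ 11.741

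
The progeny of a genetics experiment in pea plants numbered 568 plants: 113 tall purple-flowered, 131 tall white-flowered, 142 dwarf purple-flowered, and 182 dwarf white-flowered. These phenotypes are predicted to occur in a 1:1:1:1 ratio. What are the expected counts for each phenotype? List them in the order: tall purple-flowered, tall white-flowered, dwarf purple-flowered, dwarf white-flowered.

142, 142, 142, 142

Under the 1:1:1:1 hypothesis (Σ ratio = 4, N = 568):
  tall purple-flowered: 568 × 1/4 = 142
  tall white-flowered: 568 × 1/4 = 142
  dwarf purple-flowered: 568 × 1/4 = 142
  dwarf white-flowered: 568 × 1/4 = 142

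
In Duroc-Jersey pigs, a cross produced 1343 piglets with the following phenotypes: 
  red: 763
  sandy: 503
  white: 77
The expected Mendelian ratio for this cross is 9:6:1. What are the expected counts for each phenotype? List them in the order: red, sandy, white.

Expected counts for N = 1343 under a 9:6:1 ratio (total parts = 16):
  red: 1343 × 9/16 = 755.4375
  sandy: 1343 × 6/16 = 503.625
  white: 1343 × 1/16 = 83.9375

755.4375, 503.625, 83.9375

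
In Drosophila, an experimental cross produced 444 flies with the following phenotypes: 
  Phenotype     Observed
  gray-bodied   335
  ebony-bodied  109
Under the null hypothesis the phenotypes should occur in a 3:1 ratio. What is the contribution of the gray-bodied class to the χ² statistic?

The 3:1 ratio has 4 parts, so with N = 444 the expected counts are:
  gray-bodied: 444 × 3/4 = 333
  ebony-bodied: 444 × 1/4 = 111
Contribution of gray-bodied: (335 − 333)² / 333 = 0.0120

0.012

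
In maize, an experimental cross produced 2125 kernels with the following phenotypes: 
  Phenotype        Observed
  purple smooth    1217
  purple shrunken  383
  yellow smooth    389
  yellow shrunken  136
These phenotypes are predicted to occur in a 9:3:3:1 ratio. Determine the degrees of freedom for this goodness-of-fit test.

A goodness-of-fit test with 4 phenotype classes has df = 4 − 1 = 3.

3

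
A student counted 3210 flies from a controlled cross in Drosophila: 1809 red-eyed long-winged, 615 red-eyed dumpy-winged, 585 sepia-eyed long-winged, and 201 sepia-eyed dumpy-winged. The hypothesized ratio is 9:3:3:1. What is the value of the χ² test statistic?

0.766

The 9:3:3:1 ratio has 16 parts, so with N = 3210 the expected counts are:
  red-eyed long-winged: 3210 × 9/16 = 1805.625
  red-eyed dumpy-winged: 3210 × 3/16 = 601.875
  sepia-eyed long-winged: 3210 × 3/16 = 601.875
  sepia-eyed dumpy-winged: 3210 × 1/16 = 200.625
χ² = Σ (O − E)² / E
  red-eyed long-winged: (1809 − 1805.625)² / 1805.625 = 0.0063
  red-eyed dumpy-winged: (615 − 601.875)² / 601.875 = 0.2862
  sepia-eyed long-winged: (585 − 601.875)² / 601.875 = 0.4731
  sepia-eyed dumpy-winged: (201 − 200.625)² / 200.625 = 0.0007
χ² = 0.0063 + 0.2862 + 0.4731 + 0.0007 = 0.7663 ≈ 0.766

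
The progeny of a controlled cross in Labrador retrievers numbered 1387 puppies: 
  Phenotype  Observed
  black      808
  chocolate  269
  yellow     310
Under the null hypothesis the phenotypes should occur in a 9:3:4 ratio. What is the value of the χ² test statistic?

5.194

Total ratio parts = 16. Expected numbers out of 1387:
  black: 1387 × 9/16 = 780.1875
  chocolate: 1387 × 3/16 = 260.0625
  yellow: 1387 × 4/16 = 346.75
χ² = Σ (O − E)² / E
  black: (808 − 780.1875)² / 780.1875 = 0.9915
  chocolate: (269 − 260.0625)² / 260.0625 = 0.3072
  yellow: (310 − 346.75)² / 346.75 = 3.8949
χ² = 0.9915 + 0.3072 + 3.8949 = 5.1936 ≈ 5.194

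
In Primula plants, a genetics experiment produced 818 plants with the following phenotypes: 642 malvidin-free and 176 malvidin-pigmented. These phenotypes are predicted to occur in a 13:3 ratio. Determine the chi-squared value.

4.108

The 13:3 ratio has 16 parts, so with N = 818 the expected counts are:
  malvidin-free: 818 × 13/16 = 664.625
  malvidin-pigmented: 818 × 3/16 = 153.375
χ² = Σ (O − E)² / E
  malvidin-free: (642 − 664.625)² / 664.625 = 0.7702
  malvidin-pigmented: (176 − 153.375)² / 153.375 = 3.3375
χ² = 0.7702 + 3.3375 = 4.1077 ≈ 4.108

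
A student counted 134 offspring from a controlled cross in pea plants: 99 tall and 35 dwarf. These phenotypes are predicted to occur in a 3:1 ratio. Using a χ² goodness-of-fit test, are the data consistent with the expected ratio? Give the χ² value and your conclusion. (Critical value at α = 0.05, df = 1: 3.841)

0.090; consistent

Expected counts for N = 134 under a 3:1 ratio (total parts = 4):
  tall: 134 × 3/4 = 100.5
  dwarf: 134 × 1/4 = 33.5
χ² = Σ (O − E)² / E
  tall: (99 − 100.5)² / 100.5 = 0.0224
  dwarf: (35 − 33.5)² / 33.5 = 0.0672
χ² = 0.0224 + 0.0672 = 0.0896 ≈ 0.090
Degrees of freedom = 2 − 1 = 1; critical value at α = 0.05 is 3.841.
Since 0.090 < 3.841, we fail to reject the null hypothesis — the data are consistent with the 3:1 ratio.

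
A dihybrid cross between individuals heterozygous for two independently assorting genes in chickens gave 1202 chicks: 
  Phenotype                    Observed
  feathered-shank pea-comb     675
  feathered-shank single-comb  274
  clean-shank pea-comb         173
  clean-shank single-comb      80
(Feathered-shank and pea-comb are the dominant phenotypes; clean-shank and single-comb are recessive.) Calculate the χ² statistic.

A dihybrid F₂ with independent assortment and complete dominance at both loci gives a 9:3:3:1 phenotypic ratio.
Under the 9:3:3:1 hypothesis (Σ ratio = 16, N = 1202):
  feathered-shank pea-comb: 1202 × 9/16 = 676.125
  feathered-shank single-comb: 1202 × 3/16 = 225.375
  clean-shank pea-comb: 1202 × 3/16 = 225.375
  clean-shank single-comb: 1202 × 1/16 = 75.125
χ² = Σ (O − E)² / E
  feathered-shank pea-comb: (675 − 676.125)² / 676.125 = 0.0019
  feathered-shank single-comb: (274 − 225.375)² / 225.375 = 10.4909
  clean-shank pea-comb: (173 − 225.375)² / 225.375 = 12.1715
  clean-shank single-comb: (80 − 75.125)² / 75.125 = 0.3163
χ² = 0.0019 + 10.4909 + 12.1715 + 0.3163 = 22.9806 ≈ 22.981

22.981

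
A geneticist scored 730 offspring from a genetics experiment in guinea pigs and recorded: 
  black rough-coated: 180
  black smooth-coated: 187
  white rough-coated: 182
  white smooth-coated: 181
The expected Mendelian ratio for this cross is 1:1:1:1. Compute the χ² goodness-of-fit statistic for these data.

The 1:1:1:1 ratio has 4 parts, so with N = 730 the expected counts are:
  black rough-coated: 730 × 1/4 = 182.5
  black smooth-coated: 730 × 1/4 = 182.5
  white rough-coated: 730 × 1/4 = 182.5
  white smooth-coated: 730 × 1/4 = 182.5
χ² = Σ (O − E)² / E
  black rough-coated: (180 − 182.5)² / 182.5 = 0.0342
  black smooth-coated: (187 − 182.5)² / 182.5 = 0.1110
  white rough-coated: (182 − 182.5)² / 182.5 = 0.0014
  white smooth-coated: (181 − 182.5)² / 182.5 = 0.0123
χ² = 0.0342 + 0.1110 + 0.0014 + 0.0123 = 0.1589 ≈ 0.159

0.159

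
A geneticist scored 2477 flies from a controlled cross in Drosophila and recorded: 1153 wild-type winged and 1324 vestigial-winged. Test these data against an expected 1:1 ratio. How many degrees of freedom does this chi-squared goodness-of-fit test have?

1

A goodness-of-fit test with 2 phenotype classes has df = 2 − 1 = 1.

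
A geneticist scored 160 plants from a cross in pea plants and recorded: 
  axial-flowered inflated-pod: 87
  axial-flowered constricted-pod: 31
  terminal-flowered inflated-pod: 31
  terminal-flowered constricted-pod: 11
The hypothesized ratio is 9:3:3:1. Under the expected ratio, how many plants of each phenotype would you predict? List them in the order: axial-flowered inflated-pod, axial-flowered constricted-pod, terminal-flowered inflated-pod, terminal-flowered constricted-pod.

90, 30, 30, 10

Under the 9:3:3:1 hypothesis (Σ ratio = 16, N = 160):
  axial-flowered inflated-pod: 160 × 9/16 = 90
  axial-flowered constricted-pod: 160 × 3/16 = 30
  terminal-flowered inflated-pod: 160 × 3/16 = 30
  terminal-flowered constricted-pod: 160 × 1/16 = 10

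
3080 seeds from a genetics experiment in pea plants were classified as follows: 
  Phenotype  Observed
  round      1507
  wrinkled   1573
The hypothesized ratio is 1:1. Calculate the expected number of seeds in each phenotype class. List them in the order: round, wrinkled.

The 1:1 ratio has 2 parts, so with N = 3080 the expected counts are:
  round: 3080 × 1/2 = 1540
  wrinkled: 3080 × 1/2 = 1540

1540, 1540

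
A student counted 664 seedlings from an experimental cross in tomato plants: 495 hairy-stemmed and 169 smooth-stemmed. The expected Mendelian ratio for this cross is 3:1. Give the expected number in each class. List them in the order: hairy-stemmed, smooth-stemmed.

The 3:1 ratio has 4 parts, so with N = 664 the expected counts are:
  hairy-stemmed: 664 × 3/4 = 498
  smooth-stemmed: 664 × 1/4 = 166

498, 166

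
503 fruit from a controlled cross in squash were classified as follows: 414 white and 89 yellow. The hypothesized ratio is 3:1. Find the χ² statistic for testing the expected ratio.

14.320

The 3:1 ratio has 4 parts, so with N = 503 the expected counts are:
  white: 503 × 3/4 = 377.25
  yellow: 503 × 1/4 = 125.75
χ² = Σ (O − E)² / E
  white: (414 − 377.25)² / 377.25 = 3.5800
  yellow: (89 − 125.75)² / 125.75 = 10.7401
χ² = 3.5800 + 10.7401 = 14.3201 ≈ 14.320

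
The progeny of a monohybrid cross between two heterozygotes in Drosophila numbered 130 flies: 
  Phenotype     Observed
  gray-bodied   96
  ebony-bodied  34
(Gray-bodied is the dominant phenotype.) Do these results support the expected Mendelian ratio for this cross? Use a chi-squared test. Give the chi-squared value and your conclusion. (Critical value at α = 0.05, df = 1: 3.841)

0.092; consistent

For a monohybrid cross between heterozygotes with complete dominance, the expected phenotypic ratio is 3:1.
Total ratio parts = 4. Expected numbers out of 130:
  gray-bodied: 130 × 3/4 = 97.5
  ebony-bodied: 130 × 1/4 = 32.5
χ² = Σ (O − E)² / E
  gray-bodied: (96 − 97.5)² / 97.5 = 0.0231
  ebony-bodied: (34 − 32.5)² / 32.5 = 0.0692
χ² = 0.0231 + 0.0692 = 0.0923 ≈ 0.092
Degrees of freedom = 2 − 1 = 1; critical value at α = 0.05 is 3.841.
Since 0.092 < 3.841, we fail to reject the null hypothesis — the data are consistent with the 3:1 ratio.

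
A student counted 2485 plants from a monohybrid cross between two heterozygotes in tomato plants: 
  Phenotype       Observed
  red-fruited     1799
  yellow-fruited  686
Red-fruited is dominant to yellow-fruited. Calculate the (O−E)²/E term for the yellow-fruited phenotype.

6.749

For a monohybrid cross between heterozygotes with complete dominance, the expected phenotypic ratio is 3:1.
Under the 3:1 hypothesis (Σ ratio = 4, N = 2485):
  red-fruited: 2485 × 3/4 = 1863.75
  yellow-fruited: 2485 × 1/4 = 621.25
Contribution of yellow-fruited: (686 − 621.25)² / 621.25 = 6.7486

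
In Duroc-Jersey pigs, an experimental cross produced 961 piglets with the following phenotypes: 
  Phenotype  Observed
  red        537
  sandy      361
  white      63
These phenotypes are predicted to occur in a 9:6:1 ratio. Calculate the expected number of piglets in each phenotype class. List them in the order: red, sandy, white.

The 9:6:1 ratio has 16 parts, so with N = 961 the expected counts are:
  red: 961 × 9/16 = 540.5625
  sandy: 961 × 6/16 = 360.375
  white: 961 × 1/16 = 60.0625

540.5625, 360.375, 60.0625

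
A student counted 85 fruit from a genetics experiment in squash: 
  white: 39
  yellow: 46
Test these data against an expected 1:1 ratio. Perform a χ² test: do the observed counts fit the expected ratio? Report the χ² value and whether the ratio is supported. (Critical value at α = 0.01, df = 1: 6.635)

Total ratio parts = 2. Expected numbers out of 85:
  white: 85 × 1/2 = 42.5
  yellow: 85 × 1/2 = 42.5
χ² = Σ (O − E)² / E
  white: (39 − 42.5)² / 42.5 = 0.2882
  yellow: (46 − 42.5)² / 42.5 = 0.2882
χ² = 0.2882 + 0.2882 = 0.5764 ≈ 0.576
Degrees of freedom = 2 − 1 = 1; critical value at α = 0.01 is 6.635.
Since 0.576 < 6.635, we fail to reject the null hypothesis — the data are consistent with the 1:1 ratio.

0.576; consistent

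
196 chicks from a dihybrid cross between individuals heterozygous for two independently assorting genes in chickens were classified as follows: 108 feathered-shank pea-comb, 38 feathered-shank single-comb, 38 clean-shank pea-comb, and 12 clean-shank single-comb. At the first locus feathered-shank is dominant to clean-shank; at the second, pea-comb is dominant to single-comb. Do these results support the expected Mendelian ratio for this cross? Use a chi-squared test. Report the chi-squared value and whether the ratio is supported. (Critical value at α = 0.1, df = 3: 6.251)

A dihybrid F₂ with independent assortment and complete dominance at both loci gives a 9:3:3:1 phenotypic ratio.
Total ratio parts = 16. Expected numbers out of 196:
  feathered-shank pea-comb: 196 × 9/16 = 110.25
  feathered-shank single-comb: 196 × 3/16 = 36.75
  clean-shank pea-comb: 196 × 3/16 = 36.75
  clean-shank single-comb: 196 × 1/16 = 12.25
χ² = Σ (O − E)² / E
  feathered-shank pea-comb: (108 − 110.25)² / 110.25 = 0.0459
  feathered-shank single-comb: (38 − 36.75)² / 36.75 = 0.0425
  clean-shank pea-comb: (38 − 36.75)² / 36.75 = 0.0425
  clean-shank single-comb: (12 − 12.25)² / 12.25 = 0.0051
χ² = 0.0459 + 0.0425 + 0.0425 + 0.0051 = 0.136
Degrees of freedom = 4 − 1 = 3; critical value at α = 0.1 is 6.251.
Since 0.136 < 6.251, we fail to reject the null hypothesis — the data are consistent with the 9:3:3:1 ratio.

0.136; consistent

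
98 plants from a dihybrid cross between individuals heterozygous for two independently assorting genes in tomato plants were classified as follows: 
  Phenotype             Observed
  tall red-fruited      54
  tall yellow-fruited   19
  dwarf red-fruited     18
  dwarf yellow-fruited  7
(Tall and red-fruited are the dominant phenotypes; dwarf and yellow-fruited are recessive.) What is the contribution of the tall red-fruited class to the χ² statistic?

0.023

A dihybrid F₂ with independent assortment and complete dominance at both loci gives a 9:3:3:1 phenotypic ratio.
Under the 9:3:3:1 hypothesis (Σ ratio = 16, N = 98):
  tall red-fruited: 98 × 9/16 = 55.125
  tall yellow-fruited: 98 × 3/16 = 18.375
  dwarf red-fruited: 98 × 3/16 = 18.375
  dwarf yellow-fruited: 98 × 1/16 = 6.125
Contribution of tall red-fruited: (54 − 55.125)² / 55.125 = 0.0230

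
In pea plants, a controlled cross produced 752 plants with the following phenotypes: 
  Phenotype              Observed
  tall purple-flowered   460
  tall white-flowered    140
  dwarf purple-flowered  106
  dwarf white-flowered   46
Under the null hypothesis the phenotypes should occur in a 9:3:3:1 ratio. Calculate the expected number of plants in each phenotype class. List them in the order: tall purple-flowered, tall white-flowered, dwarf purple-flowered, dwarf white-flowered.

423, 141, 141, 47

Total ratio parts = 16. Expected numbers out of 752:
  tall purple-flowered: 752 × 9/16 = 423
  tall white-flowered: 752 × 3/16 = 141
  dwarf purple-flowered: 752 × 3/16 = 141
  dwarf white-flowered: 752 × 1/16 = 47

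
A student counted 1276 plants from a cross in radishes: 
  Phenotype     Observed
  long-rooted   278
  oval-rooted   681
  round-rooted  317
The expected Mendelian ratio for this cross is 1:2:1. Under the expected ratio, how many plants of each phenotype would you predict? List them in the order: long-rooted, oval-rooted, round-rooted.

Expected counts for N = 1276 under a 1:2:1 ratio (total parts = 4):
  long-rooted: 1276 × 1/4 = 319
  oval-rooted: 1276 × 2/4 = 638
  round-rooted: 1276 × 1/4 = 319

319, 638, 319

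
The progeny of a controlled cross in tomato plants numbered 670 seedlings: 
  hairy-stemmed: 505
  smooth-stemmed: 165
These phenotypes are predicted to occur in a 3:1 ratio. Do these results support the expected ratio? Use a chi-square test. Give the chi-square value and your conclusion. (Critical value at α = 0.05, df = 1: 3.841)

0.050; consistent

Under the 3:1 hypothesis (Σ ratio = 4, N = 670):
  hairy-stemmed: 670 × 3/4 = 502.5
  smooth-stemmed: 670 × 1/4 = 167.5
χ² = Σ (O − E)² / E
  hairy-stemmed: (505 − 502.5)² / 502.5 = 0.0124
  smooth-stemmed: (165 − 167.5)² / 167.5 = 0.0373
χ² = 0.0124 + 0.0373 = 0.0497 ≈ 0.050
Degrees of freedom = 2 − 1 = 1; critical value at α = 0.05 is 3.841.
Since 0.050 < 3.841, we fail to reject the null hypothesis — the data are consistent with the 3:1 ratio.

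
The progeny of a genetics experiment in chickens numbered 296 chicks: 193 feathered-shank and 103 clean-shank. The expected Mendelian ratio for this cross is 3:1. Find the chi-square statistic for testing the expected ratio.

15.153

Total ratio parts = 4. Expected numbers out of 296:
  feathered-shank: 296 × 3/4 = 222
  clean-shank: 296 × 1/4 = 74
χ² = Σ (O − E)² / E
  feathered-shank: (193 − 222)² / 222 = 3.7883
  clean-shank: (103 − 74)² / 74 = 11.3649
χ² = 3.7883 + 11.3649 = 15.1532 ≈ 15.153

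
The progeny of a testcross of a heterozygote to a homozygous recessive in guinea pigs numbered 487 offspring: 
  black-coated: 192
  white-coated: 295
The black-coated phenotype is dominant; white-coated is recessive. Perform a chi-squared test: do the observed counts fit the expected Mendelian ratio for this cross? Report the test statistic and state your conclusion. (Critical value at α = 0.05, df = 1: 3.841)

A testcross of a heterozygote (Aa × aa) gives a 1:1 phenotypic ratio.
The 1:1 ratio has 2 parts, so with N = 487 the expected counts are:
  black-coated: 487 × 1/2 = 243.5
  white-coated: 487 × 1/2 = 243.5
χ² = Σ (O − E)² / E
  black-coated: (192 − 243.5)² / 243.5 = 10.8922
  white-coated: (295 − 243.5)² / 243.5 = 10.8922
χ² = 10.8922 + 10.8922 = 21.7844 ≈ 21.784
Degrees of freedom = 2 − 1 = 1; critical value at α = 0.05 is 3.841.
Since 21.784 > 3.841, we reject the null hypothesis — the data do not fit the 1:1 ratio.

21.784; not consistent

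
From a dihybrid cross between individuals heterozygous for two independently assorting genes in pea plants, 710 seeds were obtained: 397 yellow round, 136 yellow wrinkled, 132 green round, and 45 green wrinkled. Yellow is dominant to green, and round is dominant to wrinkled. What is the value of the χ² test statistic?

0.095

A dihybrid F₂ with independent assortment and complete dominance at both loci gives a 9:3:3:1 phenotypic ratio.
The 9:3:3:1 ratio has 16 parts, so with N = 710 the expected counts are:
  yellow round: 710 × 9/16 = 399.375
  yellow wrinkled: 710 × 3/16 = 133.125
  green round: 710 × 3/16 = 133.125
  green wrinkled: 710 × 1/16 = 44.375
χ² = Σ (O − E)² / E
  yellow round: (397 − 399.375)² / 399.375 = 0.0141
  yellow wrinkled: (136 − 133.125)² / 133.125 = 0.0621
  green round: (132 − 133.125)² / 133.125 = 0.0095
  green wrinkled: (45 − 44.375)² / 44.375 = 0.0088
χ² = 0.0141 + 0.0621 + 0.0095 + 0.0088 = 0.0945 ≈ 0.095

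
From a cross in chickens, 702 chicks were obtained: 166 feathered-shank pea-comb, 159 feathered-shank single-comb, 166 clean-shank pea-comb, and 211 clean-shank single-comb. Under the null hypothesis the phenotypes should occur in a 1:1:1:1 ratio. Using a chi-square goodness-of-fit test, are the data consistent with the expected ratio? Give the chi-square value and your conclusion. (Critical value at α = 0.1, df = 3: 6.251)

9.761; not consistent

Expected counts for N = 702 under a 1:1:1:1 ratio (total parts = 4):
  feathered-shank pea-comb: 702 × 1/4 = 175.5
  feathered-shank single-comb: 702 × 1/4 = 175.5
  clean-shank pea-comb: 702 × 1/4 = 175.5
  clean-shank single-comb: 702 × 1/4 = 175.5
χ² = Σ (O − E)² / E
  feathered-shank pea-comb: (166 − 175.5)² / 175.5 = 0.5142
  feathered-shank single-comb: (159 − 175.5)² / 175.5 = 1.5513
  clean-shank pea-comb: (166 − 175.5)² / 175.5 = 0.5142
  clean-shank single-comb: (211 − 175.5)² / 175.5 = 7.1809
χ² = 0.5142 + 1.5513 + 0.5142 + 7.1809 = 9.7606 ≈ 9.761
Degrees of freedom = 4 − 1 = 3; critical value at α = 0.1 is 6.251.
Since 9.761 > 6.251, we reject the null hypothesis — the data do not fit the 1:1:1:1 ratio.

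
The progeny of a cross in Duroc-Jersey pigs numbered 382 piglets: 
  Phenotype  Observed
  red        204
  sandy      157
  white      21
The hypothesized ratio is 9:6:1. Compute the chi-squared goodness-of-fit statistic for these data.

2.216

Under the 9:6:1 hypothesis (Σ ratio = 16, N = 382):
  red: 382 × 9/16 = 214.875
  sandy: 382 × 6/16 = 143.25
  white: 382 × 1/16 = 23.875
χ² = Σ (O − E)² / E
  red: (204 − 214.875)² / 214.875 = 0.5504
  sandy: (157 − 143.25)² / 143.25 = 1.3198
  white: (21 − 23.875)² / 23.875 = 0.3462
χ² = 0.5504 + 1.3198 + 0.3462 = 2.2164 ≈ 2.216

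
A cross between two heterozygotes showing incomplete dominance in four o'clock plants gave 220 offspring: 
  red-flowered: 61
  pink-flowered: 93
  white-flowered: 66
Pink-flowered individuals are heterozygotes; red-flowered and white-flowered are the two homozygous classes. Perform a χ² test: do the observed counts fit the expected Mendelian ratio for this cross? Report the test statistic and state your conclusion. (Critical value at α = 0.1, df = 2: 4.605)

5.482; not consistent

With incomplete dominance, a heterozygote × heterozygote cross gives a 1:2:1 phenotypic ratio.
Expected counts for N = 220 under a 1:2:1 ratio (total parts = 4):
  red-flowered: 220 × 1/4 = 55
  pink-flowered: 220 × 2/4 = 110
  white-flowered: 220 × 1/4 = 55
χ² = Σ (O − E)² / E
  red-flowered: (61 − 55)² / 55 = 0.6545
  pink-flowered: (93 − 110)² / 110 = 2.6273
  white-flowered: (66 − 55)² / 55 = 2.2000
χ² = 0.6545 + 2.6273 + 2.2000 = 5.4818 ≈ 5.482
Degrees of freedom = 3 − 1 = 2; critical value at α = 0.1 is 4.605.
Since 5.482 > 4.605, we reject the null hypothesis — the data do not fit the 1:2:1 ratio.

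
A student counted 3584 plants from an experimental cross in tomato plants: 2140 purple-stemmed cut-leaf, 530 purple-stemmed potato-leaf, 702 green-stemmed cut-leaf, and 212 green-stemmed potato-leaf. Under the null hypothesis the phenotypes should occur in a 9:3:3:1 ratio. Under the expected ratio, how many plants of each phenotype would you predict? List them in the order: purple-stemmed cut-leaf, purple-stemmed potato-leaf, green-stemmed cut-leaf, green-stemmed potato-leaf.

Expected counts for N = 3584 under a 9:3:3:1 ratio (total parts = 16):
  purple-stemmed cut-leaf: 3584 × 9/16 = 2016
  purple-stemmed potato-leaf: 3584 × 3/16 = 672
  green-stemmed cut-leaf: 3584 × 3/16 = 672
  green-stemmed potato-leaf: 3584 × 1/16 = 224

2016, 672, 672, 224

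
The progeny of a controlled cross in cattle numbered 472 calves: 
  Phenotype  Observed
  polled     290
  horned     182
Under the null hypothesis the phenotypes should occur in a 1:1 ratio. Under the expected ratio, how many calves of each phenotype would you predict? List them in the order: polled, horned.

Expected counts for N = 472 under a 1:1 ratio (total parts = 2):
  polled: 472 × 1/2 = 236
  horned: 472 × 1/2 = 236

236, 236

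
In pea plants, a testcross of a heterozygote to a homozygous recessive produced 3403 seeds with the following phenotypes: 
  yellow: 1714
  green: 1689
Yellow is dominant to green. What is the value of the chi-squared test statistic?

A testcross of a heterozygote (Aa × aa) gives a 1:1 phenotypic ratio.
Expected counts for N = 3403 under a 1:1 ratio (total parts = 2):
  yellow: 3403 × 1/2 = 1701.5
  green: 3403 × 1/2 = 1701.5
χ² = Σ (O − E)² / E
  yellow: (1714 − 1701.5)² / 1701.5 = 0.0918
  green: (1689 − 1701.5)² / 1701.5 = 0.0918
χ² = 0.0918 + 0.0918 = 0.1836 ≈ 0.184

0.184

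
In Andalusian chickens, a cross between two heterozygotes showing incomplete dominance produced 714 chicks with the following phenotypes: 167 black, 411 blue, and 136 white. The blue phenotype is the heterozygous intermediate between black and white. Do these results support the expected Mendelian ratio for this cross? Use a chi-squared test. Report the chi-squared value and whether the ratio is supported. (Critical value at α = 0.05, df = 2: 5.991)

19.028; not consistent

With incomplete dominance, a heterozygote × heterozygote cross gives a 1:2:1 phenotypic ratio.
Expected counts for N = 714 under a 1:2:1 ratio (total parts = 4):
  black: 714 × 1/4 = 178.5
  blue: 714 × 2/4 = 357
  white: 714 × 1/4 = 178.5
χ² = Σ (O − E)² / E
  black: (167 − 178.5)² / 178.5 = 0.7409
  blue: (411 − 357)² / 357 = 8.1681
  white: (136 − 178.5)² / 178.5 = 10.1190
χ² = 0.7409 + 8.1681 + 10.1190 = 19.028
Degrees of freedom = 3 − 1 = 2; critical value at α = 0.05 is 5.991.
Since 19.028 > 5.991, we reject the null hypothesis — the data do not fit the 1:2:1 ratio.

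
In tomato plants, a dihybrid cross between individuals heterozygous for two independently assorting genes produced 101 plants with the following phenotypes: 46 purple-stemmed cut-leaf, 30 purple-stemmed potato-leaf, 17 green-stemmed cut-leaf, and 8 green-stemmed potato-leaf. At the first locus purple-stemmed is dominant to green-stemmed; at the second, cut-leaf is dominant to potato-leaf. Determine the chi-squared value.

A dihybrid F₂ with independent assortment and complete dominance at both loci gives a 9:3:3:1 phenotypic ratio.
Under the 9:3:3:1 hypothesis (Σ ratio = 16, N = 101):
  purple-stemmed cut-leaf: 101 × 9/16 = 56.8125
  purple-stemmed potato-leaf: 101 × 3/16 = 18.9375
  green-stemmed cut-leaf: 101 × 3/16 = 18.9375
  green-stemmed potato-leaf: 101 × 1/16 = 6.3125
χ² = Σ (O − E)² / E
  purple-stemmed cut-leaf: (46 − 56.8125)² / 56.8125 = 2.0578
  purple-stemmed potato-leaf: (30 − 18.9375)² / 18.9375 = 6.4623
  green-stemmed cut-leaf: (17 − 18.9375)² / 18.9375 = 0.1982
  green-stemmed potato-leaf: (8 − 6.3125)² / 6.3125 = 0.4511
χ² = 2.0578 + 6.4623 + 0.1982 + 0.4511 = 9.1694 ≈ 9.169

9.169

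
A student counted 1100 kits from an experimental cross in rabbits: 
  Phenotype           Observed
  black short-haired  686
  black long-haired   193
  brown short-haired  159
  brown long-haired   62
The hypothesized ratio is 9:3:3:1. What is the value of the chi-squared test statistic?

19.648

Total ratio parts = 16. Expected numbers out of 1100:
  black short-haired: 1100 × 9/16 = 618.75
  black long-haired: 1100 × 3/16 = 206.25
  brown short-haired: 1100 × 3/16 = 206.25
  brown long-haired: 1100 × 1/16 = 68.75
χ² = Σ (O − E)² / E
  black short-haired: (686 − 618.75)² / 618.75 = 7.3092
  black long-haired: (193 − 206.25)² / 206.25 = 0.8512
  brown short-haired: (159 − 206.25)² / 206.25 = 10.8245
  brown long-haired: (62 − 68.75)² / 68.75 = 0.6627
χ² = 7.3092 + 0.8512 + 10.8245 + 0.6627 = 19.6476 ≈ 19.648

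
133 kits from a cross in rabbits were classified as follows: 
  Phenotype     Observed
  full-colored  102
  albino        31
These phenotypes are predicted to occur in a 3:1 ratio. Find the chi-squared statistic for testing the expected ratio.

Expected counts for N = 133 under a 3:1 ratio (total parts = 4):
  full-colored: 133 × 3/4 = 99.75
  albino: 133 × 1/4 = 33.25
χ² = Σ (O − E)² / E
  full-colored: (102 − 99.75)² / 99.75 = 0.0508
  albino: (31 − 33.25)² / 33.25 = 0.1523
χ² = 0.0508 + 0.1523 = 0.2031 ≈ 0.203

0.203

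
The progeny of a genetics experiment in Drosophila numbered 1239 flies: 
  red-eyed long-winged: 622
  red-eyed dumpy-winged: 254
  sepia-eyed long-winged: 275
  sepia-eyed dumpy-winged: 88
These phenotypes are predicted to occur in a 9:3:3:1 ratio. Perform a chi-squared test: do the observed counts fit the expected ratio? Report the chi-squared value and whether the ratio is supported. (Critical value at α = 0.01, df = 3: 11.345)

Under the 9:3:3:1 hypothesis (Σ ratio = 16, N = 1239):
  red-eyed long-winged: 1239 × 9/16 = 696.9375
  red-eyed dumpy-winged: 1239 × 3/16 = 232.3125
  sepia-eyed long-winged: 1239 × 3/16 = 232.3125
  sepia-eyed dumpy-winged: 1239 × 1/16 = 77.4375
χ² = Σ (O − E)² / E
  red-eyed long-winged: (622 − 696.9375)² / 696.9375 = 8.0576
  red-eyed dumpy-winged: (254 − 232.3125)² / 232.3125 = 2.0246
  sepia-eyed long-winged: (275 − 232.3125)² / 232.3125 = 7.8438
  sepia-eyed dumpy-winged: (88 − 77.4375)² / 77.4375 = 1.4407
χ² = 8.0576 + 2.0246 + 7.8438 + 1.4407 = 19.3667 ≈ 19.367
Degrees of freedom = 4 − 1 = 3; critical value at α = 0.01 is 11.345.
Since 19.367 > 11.345, we reject the null hypothesis — the data do not fit the 9:3:3:1 ratio.

19.367; not consistent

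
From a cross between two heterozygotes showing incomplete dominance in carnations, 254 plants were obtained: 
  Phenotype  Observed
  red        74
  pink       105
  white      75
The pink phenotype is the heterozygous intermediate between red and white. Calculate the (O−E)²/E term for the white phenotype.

With incomplete dominance, a heterozygote × heterozygote cross gives a 1:2:1 phenotypic ratio.
Under the 1:2:1 hypothesis (Σ ratio = 4, N = 254):
  red: 254 × 1/4 = 63.5
  pink: 254 × 2/4 = 127
  white: 254 × 1/4 = 63.5
Contribution of white: (75 − 63.5)² / 63.5 = 2.0827

2.083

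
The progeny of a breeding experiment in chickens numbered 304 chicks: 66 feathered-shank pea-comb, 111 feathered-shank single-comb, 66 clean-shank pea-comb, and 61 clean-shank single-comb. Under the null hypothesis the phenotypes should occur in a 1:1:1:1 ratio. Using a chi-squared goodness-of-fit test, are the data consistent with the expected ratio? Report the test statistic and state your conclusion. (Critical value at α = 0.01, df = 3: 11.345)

21.711; not consistent

The 1:1:1:1 ratio has 4 parts, so with N = 304 the expected counts are:
  feathered-shank pea-comb: 304 × 1/4 = 76
  feathered-shank single-comb: 304 × 1/4 = 76
  clean-shank pea-comb: 304 × 1/4 = 76
  clean-shank single-comb: 304 × 1/4 = 76
χ² = Σ (O − E)² / E
  feathered-shank pea-comb: (66 − 76)² / 76 = 1.3158
  feathered-shank single-comb: (111 − 76)² / 76 = 16.1184
  clean-shank pea-comb: (66 − 76)² / 76 = 1.3158
  clean-shank single-comb: (61 − 76)² / 76 = 2.9605
χ² = 1.3158 + 16.1184 + 1.3158 + 2.9605 = 21.7105 ≈ 21.711
Degrees of freedom = 4 − 1 = 3; critical value at α = 0.01 is 11.345.
Since 21.711 > 11.345, we reject the null hypothesis — the data do not fit the 1:1:1:1 ratio.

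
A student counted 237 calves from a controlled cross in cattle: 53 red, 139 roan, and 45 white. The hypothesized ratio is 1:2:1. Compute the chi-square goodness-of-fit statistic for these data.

7.633

The 1:2:1 ratio has 4 parts, so with N = 237 the expected counts are:
  red: 237 × 1/4 = 59.25
  roan: 237 × 2/4 = 118.5
  white: 237 × 1/4 = 59.25
χ² = Σ (O − E)² / E
  red: (53 − 59.25)² / 59.25 = 0.6593
  roan: (139 − 118.5)² / 118.5 = 3.5464
  white: (45 − 59.25)² / 59.25 = 3.4272
χ² = 0.6593 + 3.5464 + 3.4272 = 7.6329 ≈ 7.633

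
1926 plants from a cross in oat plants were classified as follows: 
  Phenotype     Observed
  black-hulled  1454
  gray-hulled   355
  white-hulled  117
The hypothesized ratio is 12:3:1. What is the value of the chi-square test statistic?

Total ratio parts = 16. Expected numbers out of 1926:
  black-hulled: 1926 × 12/16 = 1444.5
  gray-hulled: 1926 × 3/16 = 361.125
  white-hulled: 1926 × 1/16 = 120.375
χ² = Σ (O − E)² / E
  black-hulled: (1454 − 1444.5)² / 1444.5 = 0.0625
  gray-hulled: (355 − 361.125)² / 361.125 = 0.1039
  white-hulled: (117 − 120.375)² / 120.375 = 0.0946
χ² = 0.0625 + 0.1039 + 0.0946 = 0.261

0.261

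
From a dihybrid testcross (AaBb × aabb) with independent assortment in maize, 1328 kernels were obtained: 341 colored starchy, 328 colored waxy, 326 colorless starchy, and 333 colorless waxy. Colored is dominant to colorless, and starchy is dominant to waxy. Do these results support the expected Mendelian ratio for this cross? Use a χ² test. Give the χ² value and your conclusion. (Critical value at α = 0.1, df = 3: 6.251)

0.404; consistent

A dihybrid testcross with independent assortment gives a 1:1:1:1 ratio.
The 1:1:1:1 ratio has 4 parts, so with N = 1328 the expected counts are:
  colored starchy: 1328 × 1/4 = 332
  colored waxy: 1328 × 1/4 = 332
  colorless starchy: 1328 × 1/4 = 332
  colorless waxy: 1328 × 1/4 = 332
χ² = Σ (O − E)² / E
  colored starchy: (341 − 332)² / 332 = 0.2440
  colored waxy: (328 − 332)² / 332 = 0.0482
  colorless starchy: (326 − 332)² / 332 = 0.1084
  colorless waxy: (333 − 332)² / 332 = 0.0030
χ² = 0.2440 + 0.0482 + 0.1084 + 0.0030 = 0.4036 ≈ 0.404
Degrees of freedom = 4 − 1 = 3; critical value at α = 0.1 is 6.251.
Since 0.404 < 6.251, we fail to reject the null hypothesis — the data are consistent with the 1:1:1:1 ratio.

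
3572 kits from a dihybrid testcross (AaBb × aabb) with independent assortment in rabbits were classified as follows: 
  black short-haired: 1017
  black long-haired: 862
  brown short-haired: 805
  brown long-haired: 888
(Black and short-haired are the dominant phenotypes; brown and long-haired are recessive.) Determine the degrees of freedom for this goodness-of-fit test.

A dihybrid testcross with independent assortment gives a 1:1:1:1 ratio.
A goodness-of-fit test with 4 phenotype classes has df = 4 − 1 = 3.

3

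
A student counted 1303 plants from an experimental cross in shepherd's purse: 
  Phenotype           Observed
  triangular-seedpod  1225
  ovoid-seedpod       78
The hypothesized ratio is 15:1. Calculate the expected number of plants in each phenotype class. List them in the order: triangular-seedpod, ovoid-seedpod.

Under the 15:1 hypothesis (Σ ratio = 16, N = 1303):
  triangular-seedpod: 1303 × 15/16 = 1221.5625
  ovoid-seedpod: 1303 × 1/16 = 81.4375

1221.5625, 81.4375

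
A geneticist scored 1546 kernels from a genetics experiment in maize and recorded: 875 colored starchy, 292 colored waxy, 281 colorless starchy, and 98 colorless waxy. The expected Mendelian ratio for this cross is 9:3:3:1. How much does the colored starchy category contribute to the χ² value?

The 9:3:3:1 ratio has 16 parts, so with N = 1546 the expected counts are:
  colored starchy: 1546 × 9/16 = 869.625
  colored waxy: 1546 × 3/16 = 289.875
  colorless starchy: 1546 × 3/16 = 289.875
  colorless waxy: 1546 × 1/16 = 96.625
Contribution of colored starchy: (875 − 869.625)² / 869.625 = 0.0332

0.033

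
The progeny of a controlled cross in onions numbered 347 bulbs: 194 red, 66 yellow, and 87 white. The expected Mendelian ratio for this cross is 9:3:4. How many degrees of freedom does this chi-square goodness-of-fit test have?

A goodness-of-fit test with 3 phenotype classes has df = 3 − 1 = 2.

2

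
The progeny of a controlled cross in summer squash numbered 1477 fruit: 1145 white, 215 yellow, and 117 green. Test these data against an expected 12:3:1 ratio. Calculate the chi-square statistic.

The 12:3:1 ratio has 16 parts, so with N = 1477 the expected counts are:
  white: 1477 × 12/16 = 1107.75
  yellow: 1477 × 3/16 = 276.9375
  green: 1477 × 1/16 = 92.3125
χ² = Σ (O − E)² / E
  white: (1145 − 1107.75)² / 1107.75 = 1.2526
  yellow: (215 − 276.9375)² / 276.9375 = 13.8524
  green: (117 − 92.3125)² / 92.3125 = 6.6023
χ² = 1.2526 + 13.8524 + 6.6023 = 21.7073 ≈ 21.707

21.707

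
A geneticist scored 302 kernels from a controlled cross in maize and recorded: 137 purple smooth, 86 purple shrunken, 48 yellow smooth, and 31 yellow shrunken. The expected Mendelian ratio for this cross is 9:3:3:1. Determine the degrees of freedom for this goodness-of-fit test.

A goodness-of-fit test with 4 phenotype classes has df = 4 − 1 = 3.

3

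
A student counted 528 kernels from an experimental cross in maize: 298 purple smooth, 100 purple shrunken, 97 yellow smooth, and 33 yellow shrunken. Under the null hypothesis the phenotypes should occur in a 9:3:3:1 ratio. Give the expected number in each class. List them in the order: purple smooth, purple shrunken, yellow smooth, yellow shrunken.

Expected counts for N = 528 under a 9:3:3:1 ratio (total parts = 16):
  purple smooth: 528 × 9/16 = 297
  purple shrunken: 528 × 3/16 = 99
  yellow smooth: 528 × 3/16 = 99
  yellow shrunken: 528 × 1/16 = 33

297, 99, 99, 33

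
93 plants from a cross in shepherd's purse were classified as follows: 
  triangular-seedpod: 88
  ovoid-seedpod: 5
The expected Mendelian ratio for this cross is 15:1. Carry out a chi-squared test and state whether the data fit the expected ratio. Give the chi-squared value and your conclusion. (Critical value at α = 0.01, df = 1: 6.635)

Expected counts for N = 93 under a 15:1 ratio (total parts = 16):
  triangular-seedpod: 93 × 15/16 = 87.1875
  ovoid-seedpod: 93 × 1/16 = 5.8125
χ² = Σ (O − E)² / E
  triangular-seedpod: (88 − 87.1875)² / 87.1875 = 0.0076
  ovoid-seedpod: (5 − 5.8125)² / 5.8125 = 0.1136
χ² = 0.0076 + 0.1136 = 0.1212 ≈ 0.121
Degrees of freedom = 2 − 1 = 1; critical value at α = 0.01 is 6.635.
Since 0.121 < 6.635, we fail to reject the null hypothesis — the data are consistent with the 15:1 ratio.

0.121; consistent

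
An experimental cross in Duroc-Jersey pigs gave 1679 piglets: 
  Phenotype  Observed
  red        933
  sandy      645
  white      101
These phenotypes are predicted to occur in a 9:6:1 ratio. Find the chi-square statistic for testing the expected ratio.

0.662

Expected counts for N = 1679 under a 9:6:1 ratio (total parts = 16):
  red: 1679 × 9/16 = 944.4375
  sandy: 1679 × 6/16 = 629.625
  white: 1679 × 1/16 = 104.9375
χ² = Σ (O − E)² / E
  red: (933 − 944.4375)² / 944.4375 = 0.1385
  sandy: (645 − 629.625)² / 629.625 = 0.3754
  white: (101 − 104.9375)² / 104.9375 = 0.1477
χ² = 0.1385 + 0.3754 + 0.1477 = 0.6616 ≈ 0.662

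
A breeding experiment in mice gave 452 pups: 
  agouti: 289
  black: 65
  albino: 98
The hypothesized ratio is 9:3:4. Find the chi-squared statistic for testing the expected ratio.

Total ratio parts = 16. Expected numbers out of 452:
  agouti: 452 × 9/16 = 254.25
  black: 452 × 3/16 = 84.75
  albino: 452 × 4/16 = 113
χ² = Σ (O − E)² / E
  agouti: (289 − 254.25)² / 254.25 = 4.7495
  black: (65 − 84.75)² / 84.75 = 4.6025
  albino: (98 − 113)² / 113 = 1.9912
χ² = 4.7495 + 4.6025 + 1.9912 = 11.3432 ≈ 11.343

11.343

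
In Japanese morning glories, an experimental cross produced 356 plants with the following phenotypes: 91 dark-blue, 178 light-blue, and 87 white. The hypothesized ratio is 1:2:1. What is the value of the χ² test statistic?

0.090

Under the 1:2:1 hypothesis (Σ ratio = 4, N = 356):
  dark-blue: 356 × 1/4 = 89
  light-blue: 356 × 2/4 = 178
  white: 356 × 1/4 = 89
χ² = Σ (O − E)² / E
  dark-blue: (91 − 89)² / 89 = 0.0449
  light-blue: (178 − 178)² / 178 = 0.0000
  white: (87 − 89)² / 89 = 0.0449
χ² = 0.0449 + 0.0000 + 0.0449 = 0.0898 ≈ 0.090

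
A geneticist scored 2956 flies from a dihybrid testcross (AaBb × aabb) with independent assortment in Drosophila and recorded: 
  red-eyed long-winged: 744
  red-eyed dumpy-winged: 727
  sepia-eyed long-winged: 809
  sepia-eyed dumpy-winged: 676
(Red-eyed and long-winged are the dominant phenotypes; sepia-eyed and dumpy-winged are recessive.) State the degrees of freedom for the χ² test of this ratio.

A dihybrid testcross with independent assortment gives a 1:1:1:1 ratio.
A goodness-of-fit test with 4 phenotype classes has df = 4 − 1 = 3.

3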